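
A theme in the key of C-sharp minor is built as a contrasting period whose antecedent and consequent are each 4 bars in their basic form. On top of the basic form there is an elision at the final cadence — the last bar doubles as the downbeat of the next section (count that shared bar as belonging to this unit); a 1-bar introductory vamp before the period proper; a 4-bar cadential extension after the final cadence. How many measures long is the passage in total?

13 measures

Basic contrasting period: 4 + 4 = 8 bars.
8 (basic form) + 1 (introduction) + 4 (cadential extension) = 13.
The elision shares a bar with the next section but does not change this unit's count.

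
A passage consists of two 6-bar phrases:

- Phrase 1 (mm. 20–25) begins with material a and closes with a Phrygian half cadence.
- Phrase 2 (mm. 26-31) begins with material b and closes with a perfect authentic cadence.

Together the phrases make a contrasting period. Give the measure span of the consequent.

measures 26–31

The phrase ending with the weaker cadence (Phrygian half cadence) is the antecedent; the one ending more conclusively (perfect authentic cadence) is the consequent. The consequent is measures 26–31.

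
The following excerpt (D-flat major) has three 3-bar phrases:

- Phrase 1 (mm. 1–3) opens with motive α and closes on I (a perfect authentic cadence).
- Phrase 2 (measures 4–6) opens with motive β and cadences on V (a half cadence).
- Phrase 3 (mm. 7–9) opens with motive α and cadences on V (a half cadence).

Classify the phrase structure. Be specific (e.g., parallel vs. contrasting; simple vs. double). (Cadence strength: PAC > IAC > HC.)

phrase group

The final phrase closes with a half cadence, which is not stronger than the preceding half cadence; the 3 phrases lack an overall antecedent–consequent design and so form a phrase group.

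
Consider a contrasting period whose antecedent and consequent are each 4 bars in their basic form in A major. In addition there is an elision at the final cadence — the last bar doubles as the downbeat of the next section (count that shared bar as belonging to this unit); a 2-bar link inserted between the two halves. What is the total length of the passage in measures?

10 measures

Basic contrasting period: 4 + 4 = 8 bars.
8 (basic form) + 2 (link) = 10.
The elision shares a bar with the next section but does not change this unit's count.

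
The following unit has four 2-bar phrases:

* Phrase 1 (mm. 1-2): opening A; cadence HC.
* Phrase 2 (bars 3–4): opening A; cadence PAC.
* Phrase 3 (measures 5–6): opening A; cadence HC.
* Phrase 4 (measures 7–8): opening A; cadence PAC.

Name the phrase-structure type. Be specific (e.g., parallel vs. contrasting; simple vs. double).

repeated period

The cadence pattern HC–PAC–HC–PAC is weak–strong twice, and phrases 3–4 restate phrases 1–2: a period heard twice, not a double period (which would end weakly at phrase 2).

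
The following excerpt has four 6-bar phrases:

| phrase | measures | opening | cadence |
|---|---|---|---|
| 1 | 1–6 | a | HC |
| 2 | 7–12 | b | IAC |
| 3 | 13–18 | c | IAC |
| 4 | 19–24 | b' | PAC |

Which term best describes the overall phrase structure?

contrasting double period

Four phrases in two halves: the first half (mm. 1-12) ends with an imperfect authentic cadence, the second (bars 13–24) with a perfect authentic cadence — a large antecedent–consequent pair, i.e. a double period.
Phrase 3 begins with different material from phrase 1, making it contrasting.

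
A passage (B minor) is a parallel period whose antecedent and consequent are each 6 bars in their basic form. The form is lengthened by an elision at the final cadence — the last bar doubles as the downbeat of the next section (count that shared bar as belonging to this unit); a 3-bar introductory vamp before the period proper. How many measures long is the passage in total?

Basic parallel period: 6 + 6 = 12 bars.
12 (basic form) + 3 (introduction) = 15.
The elision shares a bar with the next section but does not change this unit's count.

15 measures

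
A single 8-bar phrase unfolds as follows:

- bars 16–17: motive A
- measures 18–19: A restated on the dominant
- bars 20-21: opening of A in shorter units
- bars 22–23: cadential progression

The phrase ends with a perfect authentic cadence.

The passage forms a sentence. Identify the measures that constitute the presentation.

measures 16–19

The presentation of a sentence is the basic idea (measures 16-17) plus its repetition (bars 18–19); the presentation is therefore measures 16-19.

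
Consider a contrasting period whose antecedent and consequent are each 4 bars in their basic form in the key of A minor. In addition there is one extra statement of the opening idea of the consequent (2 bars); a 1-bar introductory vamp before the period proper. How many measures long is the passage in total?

Basic contrasting period: 4 + 4 = 8 bars.
8 (basic form) + 2 (extra statement) + 1 (introduction) = 11.

11 measures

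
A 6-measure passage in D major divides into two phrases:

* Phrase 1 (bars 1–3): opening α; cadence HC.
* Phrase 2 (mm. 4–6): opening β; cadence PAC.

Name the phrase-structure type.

Phrase 1 ends with a half cadence (weaker) and phrase 2 with a perfect authentic cadence (stronger): antecedent + consequent = a period.
The two phrases open with different material (α / β), so the period is contrasting.

contrasting period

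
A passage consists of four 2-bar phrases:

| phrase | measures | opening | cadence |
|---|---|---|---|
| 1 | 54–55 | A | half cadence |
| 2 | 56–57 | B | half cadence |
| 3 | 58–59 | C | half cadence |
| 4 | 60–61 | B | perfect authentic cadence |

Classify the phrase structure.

Four phrases in two halves: the first half (mm. 54–57) ends with a half cadence, the second (mm. 58-61) with a perfect authentic cadence — a large antecedent–consequent pair, i.e. a double period.
Phrase 3 begins with different material from phrase 1, making it contrasting.

contrasting double period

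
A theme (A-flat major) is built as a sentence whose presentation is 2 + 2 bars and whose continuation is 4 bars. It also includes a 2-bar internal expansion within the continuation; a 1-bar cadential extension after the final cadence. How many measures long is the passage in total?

Basic sentence: 2 + 2 + 4 = 8 bars.
8 (basic form) + 2 (internal expansion) + 1 (cadential extension) = 11.

11 measures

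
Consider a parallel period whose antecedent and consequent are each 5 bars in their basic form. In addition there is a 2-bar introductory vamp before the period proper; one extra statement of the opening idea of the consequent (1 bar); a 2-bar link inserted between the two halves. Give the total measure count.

Basic parallel period: 5 + 5 = 10 bars.
10 (basic form) + 2 (introduction) + 1 (extra statement) + 2 (link) = 15.

15 measures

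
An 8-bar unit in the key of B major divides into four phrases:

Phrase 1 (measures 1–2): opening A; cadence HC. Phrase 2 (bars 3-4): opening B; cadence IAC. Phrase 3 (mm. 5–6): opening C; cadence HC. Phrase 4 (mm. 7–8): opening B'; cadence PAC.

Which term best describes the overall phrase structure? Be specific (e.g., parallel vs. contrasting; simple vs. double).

Four phrases in two halves: the first half (mm. 1–4) ends with an imperfect authentic cadence, the second (measures 5–8) with a perfect authentic cadence — a large antecedent–consequent pair, i.e. a double period.
Phrase 3 begins with different material from phrase 1, making it contrasting.

contrasting double period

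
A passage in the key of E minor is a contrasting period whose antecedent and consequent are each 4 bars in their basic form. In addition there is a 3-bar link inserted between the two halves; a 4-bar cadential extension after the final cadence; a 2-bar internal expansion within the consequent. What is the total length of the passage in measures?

Basic contrasting period: 4 + 4 = 8 bars.
8 (basic form) + 3 (link) + 4 (cadential extension) + 2 (internal expansion) = 17.

17 measures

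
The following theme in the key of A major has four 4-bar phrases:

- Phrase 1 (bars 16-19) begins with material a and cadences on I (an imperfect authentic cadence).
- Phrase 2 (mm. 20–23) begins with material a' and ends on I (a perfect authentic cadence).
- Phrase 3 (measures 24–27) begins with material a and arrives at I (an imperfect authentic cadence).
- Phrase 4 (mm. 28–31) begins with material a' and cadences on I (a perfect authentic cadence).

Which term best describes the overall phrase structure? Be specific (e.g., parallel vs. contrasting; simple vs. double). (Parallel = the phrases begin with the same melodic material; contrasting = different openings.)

repeated period

The cadence pattern IAC–PAC–IAC–PAC is weak–strong twice, and phrases 3–4 restate phrases 1–2: a period heard twice, not a double period (which would end weakly at phrase 2).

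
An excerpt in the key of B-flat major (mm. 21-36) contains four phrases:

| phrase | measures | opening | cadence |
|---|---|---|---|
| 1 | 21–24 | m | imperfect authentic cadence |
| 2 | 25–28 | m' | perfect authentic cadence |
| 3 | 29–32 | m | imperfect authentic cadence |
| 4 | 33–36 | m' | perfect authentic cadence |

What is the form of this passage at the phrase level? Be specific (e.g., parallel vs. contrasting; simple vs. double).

The cadence pattern IAC–PAC–IAC–PAC is weak–strong twice, and phrases 3–4 restate phrases 1–2: a period heard twice, not a double period (which would end weakly at phrase 2).

repeated period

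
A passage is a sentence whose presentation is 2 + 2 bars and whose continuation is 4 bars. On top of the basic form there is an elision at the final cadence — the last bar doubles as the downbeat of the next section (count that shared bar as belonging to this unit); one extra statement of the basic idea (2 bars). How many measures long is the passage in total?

Basic sentence: 2 + 2 + 4 = 8 bars.
8 (basic form) + 2 (extra statement) = 10.
The elision shares a bar with the next section but does not change this unit's count.

10 measures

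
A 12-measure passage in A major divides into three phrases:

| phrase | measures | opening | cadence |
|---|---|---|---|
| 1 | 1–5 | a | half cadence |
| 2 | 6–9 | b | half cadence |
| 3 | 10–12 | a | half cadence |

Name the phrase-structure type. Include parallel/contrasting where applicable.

The final phrase closes with a half cadence, which is not stronger than the preceding half cadence; the 3 phrases lack an overall antecedent–consequent design and so form a phrase group.

phrase group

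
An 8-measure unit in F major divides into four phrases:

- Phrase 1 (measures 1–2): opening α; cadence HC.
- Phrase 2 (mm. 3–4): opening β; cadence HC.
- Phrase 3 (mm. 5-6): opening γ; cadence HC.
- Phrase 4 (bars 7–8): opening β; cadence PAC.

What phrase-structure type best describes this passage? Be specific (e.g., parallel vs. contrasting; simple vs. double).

Four phrases in two halves: the first half (mm. 1–4) ends with a half cadence, the second (mm. 5–8) with a perfect authentic cadence — a large antecedent–consequent pair, i.e. a double period.
Phrase 3 begins with different material from phrase 1, making it contrasting.

contrasting double period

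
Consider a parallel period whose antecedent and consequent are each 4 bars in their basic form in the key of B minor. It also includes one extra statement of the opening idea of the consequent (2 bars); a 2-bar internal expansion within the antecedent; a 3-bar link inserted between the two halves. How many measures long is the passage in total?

Basic parallel period: 4 + 4 = 8 bars.
8 (basic form) + 2 (extra statement) + 2 (internal expansion) + 3 (link) = 15.

15 measures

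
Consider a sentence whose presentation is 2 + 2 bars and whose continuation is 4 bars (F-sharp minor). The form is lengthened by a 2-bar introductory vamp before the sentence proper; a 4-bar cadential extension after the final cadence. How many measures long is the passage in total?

Basic sentence: 2 + 2 + 4 = 8 bars.
8 (basic form) + 2 (introduction) + 4 (cadential extension) = 14.

14 measures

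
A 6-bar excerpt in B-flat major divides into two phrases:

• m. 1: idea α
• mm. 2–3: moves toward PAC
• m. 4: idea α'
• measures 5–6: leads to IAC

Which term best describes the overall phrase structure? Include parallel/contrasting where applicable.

phrase group

The second phrase closes with an imperfect authentic cadence, which is not stronger than the first phrase's perfect authentic cadence; without a weak→strong cadential pair there is no antecedent–consequent relationship, so this is a phrase group rather than a period.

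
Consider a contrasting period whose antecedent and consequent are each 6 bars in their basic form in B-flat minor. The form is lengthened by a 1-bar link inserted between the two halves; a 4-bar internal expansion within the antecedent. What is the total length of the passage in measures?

Basic contrasting period: 6 + 6 = 12 bars.
12 (basic form) + 1 (link) + 4 (internal expansion) = 17.

17 measures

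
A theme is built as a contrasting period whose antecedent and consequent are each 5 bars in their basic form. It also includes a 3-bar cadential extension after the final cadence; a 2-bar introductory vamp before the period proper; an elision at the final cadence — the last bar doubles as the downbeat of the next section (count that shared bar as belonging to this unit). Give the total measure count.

15 measures

Basic contrasting period: 5 + 5 = 10 bars.
10 (basic form) + 3 (cadential extension) + 2 (introduction) = 15.
The elision shares a bar with the next section but does not change this unit's count.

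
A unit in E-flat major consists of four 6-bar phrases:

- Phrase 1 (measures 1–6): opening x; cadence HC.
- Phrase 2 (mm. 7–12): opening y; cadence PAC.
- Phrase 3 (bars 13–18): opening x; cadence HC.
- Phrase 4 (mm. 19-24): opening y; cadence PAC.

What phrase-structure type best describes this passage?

repeated period

The cadence pattern HC–PAC–HC–PAC is weak–strong twice, and phrases 3–4 restate phrases 1–2: a period heard twice, not a double period (which would end weakly at phrase 2).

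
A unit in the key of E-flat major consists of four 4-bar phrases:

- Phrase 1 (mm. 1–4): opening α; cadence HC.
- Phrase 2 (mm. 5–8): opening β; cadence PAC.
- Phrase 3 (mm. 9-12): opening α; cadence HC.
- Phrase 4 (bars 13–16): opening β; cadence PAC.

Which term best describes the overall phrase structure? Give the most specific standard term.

repeated period

The cadence pattern HC–PAC–HC–PAC is weak–strong twice, and phrases 3–4 restate phrases 1–2: a period heard twice, not a double period (which would end weakly at phrase 2).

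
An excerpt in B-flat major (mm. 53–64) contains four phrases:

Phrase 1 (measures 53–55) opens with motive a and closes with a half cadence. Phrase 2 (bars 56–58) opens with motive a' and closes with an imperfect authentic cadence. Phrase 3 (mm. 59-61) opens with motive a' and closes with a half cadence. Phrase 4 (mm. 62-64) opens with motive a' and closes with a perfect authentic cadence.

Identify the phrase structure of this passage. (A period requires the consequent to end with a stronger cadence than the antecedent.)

Four phrases in two halves: the first half (mm. 53-58) ends with an imperfect authentic cadence, the second (mm. 59-64) with a perfect authentic cadence — a large antecedent–consequent pair, i.e. a double period.
Phrase 3 begins with the same material as phrase 1, making it parallel.

parallel double period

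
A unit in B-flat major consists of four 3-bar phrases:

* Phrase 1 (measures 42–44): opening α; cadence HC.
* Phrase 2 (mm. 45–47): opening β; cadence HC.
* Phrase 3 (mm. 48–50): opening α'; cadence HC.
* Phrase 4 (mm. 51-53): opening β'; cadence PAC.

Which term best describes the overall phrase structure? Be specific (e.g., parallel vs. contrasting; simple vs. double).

parallel double period

Four phrases in two halves: the first half (mm. 42–47) ends with a half cadence, the second (measures 48-53) with a perfect authentic cadence — a large antecedent–consequent pair, i.e. a double period.
Phrase 3 begins with the same material as phrase 1, making it parallel.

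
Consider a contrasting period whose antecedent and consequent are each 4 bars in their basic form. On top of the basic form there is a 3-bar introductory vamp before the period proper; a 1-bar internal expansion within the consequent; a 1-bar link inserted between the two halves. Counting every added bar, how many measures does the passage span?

13 measures

Basic contrasting period: 4 + 4 = 8 bars.
8 (basic form) + 3 (introduction) + 1 (internal expansion) + 1 (link) = 13.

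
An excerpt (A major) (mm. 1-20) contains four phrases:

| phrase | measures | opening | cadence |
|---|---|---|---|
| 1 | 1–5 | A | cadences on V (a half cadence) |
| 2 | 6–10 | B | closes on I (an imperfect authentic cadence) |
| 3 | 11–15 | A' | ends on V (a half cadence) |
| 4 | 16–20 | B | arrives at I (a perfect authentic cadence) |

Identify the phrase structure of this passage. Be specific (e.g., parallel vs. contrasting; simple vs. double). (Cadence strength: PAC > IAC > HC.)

Four phrases in two halves: the first half (mm. 1–10) ends with an imperfect authentic cadence, the second (mm. 11–20) with a perfect authentic cadence — a large antecedent–consequent pair, i.e. a double period.
Phrase 3 begins with the same material as phrase 1, making it parallel.

parallel double period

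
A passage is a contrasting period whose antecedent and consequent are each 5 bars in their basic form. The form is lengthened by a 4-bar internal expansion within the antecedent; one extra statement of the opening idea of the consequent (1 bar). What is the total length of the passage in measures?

Basic contrasting period: 5 + 5 = 10 bars.
10 (basic form) + 4 (internal expansion) + 1 (extra statement) = 15.

15 measures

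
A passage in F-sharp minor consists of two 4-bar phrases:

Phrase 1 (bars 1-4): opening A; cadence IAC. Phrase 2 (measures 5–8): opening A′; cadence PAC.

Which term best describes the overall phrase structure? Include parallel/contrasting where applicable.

parallel period

Phrase 1 ends with an imperfect authentic cadence (weaker) and phrase 2 with a perfect authentic cadence (stronger): antecedent + consequent = a period.
The two phrases open with the same material (A / A′), so the period is parallel.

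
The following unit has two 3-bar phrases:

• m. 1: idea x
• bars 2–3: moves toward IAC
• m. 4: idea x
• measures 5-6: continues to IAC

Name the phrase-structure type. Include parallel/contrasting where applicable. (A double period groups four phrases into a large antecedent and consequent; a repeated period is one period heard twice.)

repeated phrase

Both phrases have the same opening (x) and the same cadence (imperfect authentic cadence): the second is a restatement, not a consequent, so this is a repeated phrase rather than a period.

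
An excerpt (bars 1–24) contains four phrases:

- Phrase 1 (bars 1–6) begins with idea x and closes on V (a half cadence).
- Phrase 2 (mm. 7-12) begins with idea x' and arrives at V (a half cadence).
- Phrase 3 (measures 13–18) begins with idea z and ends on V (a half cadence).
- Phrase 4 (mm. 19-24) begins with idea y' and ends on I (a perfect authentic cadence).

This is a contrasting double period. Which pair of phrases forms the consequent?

In a double period the first pair of phrases (ending half cadence) is the large antecedent and the second pair (ending perfect authentic cadence) is the large consequent; the consequent is phrases 3 and 4.

phrases 3 and 4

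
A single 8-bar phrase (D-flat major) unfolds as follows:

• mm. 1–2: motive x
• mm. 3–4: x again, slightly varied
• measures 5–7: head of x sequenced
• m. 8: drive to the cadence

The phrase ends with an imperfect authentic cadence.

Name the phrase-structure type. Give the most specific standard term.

Basic idea (mm. 1–2) + its repetition (bars 3-4) form the presentation; fragmentation and cadence (bars 5–8) form the continuation — the 8-bar whole is a sentence.

sentence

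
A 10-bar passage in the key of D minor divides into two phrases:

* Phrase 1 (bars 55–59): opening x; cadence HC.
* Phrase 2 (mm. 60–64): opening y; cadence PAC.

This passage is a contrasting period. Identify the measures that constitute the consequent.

The antecedent is the phrase ending with the weaker cadence (half cadence, phrase 1) and the consequent the one ending more conclusively (perfect authentic cadence, phrase 2); the consequent is mm. 60-64.

measures 60–64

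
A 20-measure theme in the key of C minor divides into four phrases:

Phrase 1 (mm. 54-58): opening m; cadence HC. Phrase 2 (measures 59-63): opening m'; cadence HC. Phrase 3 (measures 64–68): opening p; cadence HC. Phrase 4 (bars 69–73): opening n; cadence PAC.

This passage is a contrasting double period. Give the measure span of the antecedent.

In a double period the four phrases pair into a large antecedent (phrases 1–2, ending half cadence) and a large consequent (phrases 3–4, ending perfect authentic cadence). The antecedent spans mm. 54-63.

measures 54–63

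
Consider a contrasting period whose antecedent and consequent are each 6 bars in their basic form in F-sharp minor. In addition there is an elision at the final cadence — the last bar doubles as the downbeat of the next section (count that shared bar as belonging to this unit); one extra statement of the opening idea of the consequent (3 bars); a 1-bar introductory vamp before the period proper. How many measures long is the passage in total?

Basic contrasting period: 6 + 6 = 12 bars.
12 (basic form) + 3 (extra statement) + 1 (introduction) = 16.
The elision shares a bar with the next section but does not change this unit's count.

16 measures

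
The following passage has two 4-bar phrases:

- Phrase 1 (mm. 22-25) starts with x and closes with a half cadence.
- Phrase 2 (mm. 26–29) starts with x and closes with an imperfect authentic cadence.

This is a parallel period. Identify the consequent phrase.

The phrase ending with the weaker cadence (half cadence) is the antecedent; the one ending more conclusively (imperfect authentic cadence) is the consequent. The consequent is phrase 2.

phrase 2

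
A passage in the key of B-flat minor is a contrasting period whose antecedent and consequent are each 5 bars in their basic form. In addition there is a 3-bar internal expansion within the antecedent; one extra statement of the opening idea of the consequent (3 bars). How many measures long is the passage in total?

Basic contrasting period: 5 + 5 = 10 bars.
10 (basic form) + 3 (internal expansion) + 3 (extra statement) = 16.

16 measures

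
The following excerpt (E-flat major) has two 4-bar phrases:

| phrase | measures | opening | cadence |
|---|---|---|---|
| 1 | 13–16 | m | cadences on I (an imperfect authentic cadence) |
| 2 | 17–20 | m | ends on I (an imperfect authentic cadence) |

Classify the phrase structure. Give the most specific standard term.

Both phrases have the same opening (m) and the same cadence (imperfect authentic cadence): the second is a restatement, not a consequent, so this is a repeated phrase rather than a period.

repeated phrase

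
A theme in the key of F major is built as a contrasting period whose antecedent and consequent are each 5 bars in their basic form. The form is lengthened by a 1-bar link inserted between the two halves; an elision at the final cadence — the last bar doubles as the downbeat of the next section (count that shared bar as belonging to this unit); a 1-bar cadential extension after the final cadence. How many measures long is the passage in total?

12 measures

Basic contrasting period: 5 + 5 = 10 bars.
10 (basic form) + 1 (link) + 1 (cadential extension) = 12.
The elision shares a bar with the next section but does not change this unit's count.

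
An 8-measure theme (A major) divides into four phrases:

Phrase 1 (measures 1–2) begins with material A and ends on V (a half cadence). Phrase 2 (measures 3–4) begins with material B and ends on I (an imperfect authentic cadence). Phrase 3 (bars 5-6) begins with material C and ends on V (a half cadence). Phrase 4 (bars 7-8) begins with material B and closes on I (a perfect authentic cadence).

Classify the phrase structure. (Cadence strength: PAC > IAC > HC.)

Four phrases in two halves: the first half (bars 1–4) ends with an imperfect authentic cadence, the second (mm. 5-8) with a perfect authentic cadence — a large antecedent–consequent pair, i.e. a double period.
Phrase 3 begins with different material from phrase 1, making it contrasting.

contrasting double period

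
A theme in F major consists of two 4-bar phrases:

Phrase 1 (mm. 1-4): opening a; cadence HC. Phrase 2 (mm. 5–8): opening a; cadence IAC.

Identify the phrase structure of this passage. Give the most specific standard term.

parallel period

Phrase 1 ends with a half cadence (weaker) and phrase 2 with an imperfect authentic cadence (stronger): antecedent + consequent = a period.
The two phrases open with the same material (a / a), so the period is parallel.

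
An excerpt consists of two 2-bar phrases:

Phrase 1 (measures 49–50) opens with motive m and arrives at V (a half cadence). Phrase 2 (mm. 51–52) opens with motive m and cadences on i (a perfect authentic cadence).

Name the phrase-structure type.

Phrase 1 ends with a half cadence (weaker) and phrase 2 with a perfect authentic cadence (stronger): antecedent + consequent = a period.
The two phrases open with the same material (m / m), so the period is parallel.

parallel period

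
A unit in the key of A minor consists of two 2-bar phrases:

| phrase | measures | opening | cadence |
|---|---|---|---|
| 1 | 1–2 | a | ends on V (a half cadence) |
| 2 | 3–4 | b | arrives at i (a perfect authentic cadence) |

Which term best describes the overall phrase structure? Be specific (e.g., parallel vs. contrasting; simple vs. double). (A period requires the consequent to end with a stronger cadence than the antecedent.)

contrasting period

Phrase 1 ends with a half cadence (weaker) and phrase 2 with a perfect authentic cadence (stronger): antecedent + consequent = a period.
The two phrases open with different material (a / b), so the period is contrasting.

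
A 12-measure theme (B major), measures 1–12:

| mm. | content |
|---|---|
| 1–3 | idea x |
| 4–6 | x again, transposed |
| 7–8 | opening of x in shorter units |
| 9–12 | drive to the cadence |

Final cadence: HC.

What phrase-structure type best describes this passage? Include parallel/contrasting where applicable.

Basic idea (mm. 1–3) + its repetition (mm. 4-6) form the presentation; fragmentation and cadence (bars 7–12) form the continuation — the 12-bar whole is a sentence.

sentence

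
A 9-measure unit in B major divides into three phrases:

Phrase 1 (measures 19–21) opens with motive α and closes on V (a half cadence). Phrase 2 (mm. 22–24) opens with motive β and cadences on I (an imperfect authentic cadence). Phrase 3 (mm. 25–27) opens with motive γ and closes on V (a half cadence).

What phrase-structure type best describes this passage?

phrase group

The final phrase closes with a half cadence, which is not stronger than the preceding imperfect authentic cadence; the 3 phrases lack an overall antecedent–consequent design and so form a phrase group.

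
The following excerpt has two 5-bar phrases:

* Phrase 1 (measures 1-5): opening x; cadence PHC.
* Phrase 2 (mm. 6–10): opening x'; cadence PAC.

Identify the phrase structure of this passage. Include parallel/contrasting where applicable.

parallel period

Phrase 1 ends with a Phrygian half cadence (weaker) and phrase 2 with a perfect authentic cadence (stronger): antecedent + consequent = a period.
The two phrases open with the same material (x / x'), so the period is parallel.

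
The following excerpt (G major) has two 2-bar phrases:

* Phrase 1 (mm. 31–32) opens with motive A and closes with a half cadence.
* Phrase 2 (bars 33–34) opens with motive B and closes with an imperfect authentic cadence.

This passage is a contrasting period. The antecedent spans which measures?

measures 31–32

The antecedent is the phrase ending with the weaker cadence (half cadence, phrase 1) and the consequent the one ending more conclusively (imperfect authentic cadence, phrase 2); the antecedent is measures 31–32.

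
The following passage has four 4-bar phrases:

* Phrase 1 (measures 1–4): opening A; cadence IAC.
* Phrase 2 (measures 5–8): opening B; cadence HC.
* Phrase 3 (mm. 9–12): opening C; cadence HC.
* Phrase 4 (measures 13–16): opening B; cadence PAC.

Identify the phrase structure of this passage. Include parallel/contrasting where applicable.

Four phrases in two halves: the first half (measures 1–8) ends with a half cadence, the second (mm. 9–16) with a perfect authentic cadence — a large antecedent–consequent pair, i.e. a double period.
Phrase 3 begins with different material from phrase 1, making it contrasting.

contrasting double period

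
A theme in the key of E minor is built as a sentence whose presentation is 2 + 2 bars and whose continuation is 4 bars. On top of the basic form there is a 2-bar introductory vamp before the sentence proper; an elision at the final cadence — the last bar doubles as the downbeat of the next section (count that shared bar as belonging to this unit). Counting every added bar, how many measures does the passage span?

Basic sentence: 2 + 2 + 4 = 8 bars.
8 (basic form) + 2 (introduction) = 10.
The elision shares a bar with the next section but does not change this unit's count.

10 measures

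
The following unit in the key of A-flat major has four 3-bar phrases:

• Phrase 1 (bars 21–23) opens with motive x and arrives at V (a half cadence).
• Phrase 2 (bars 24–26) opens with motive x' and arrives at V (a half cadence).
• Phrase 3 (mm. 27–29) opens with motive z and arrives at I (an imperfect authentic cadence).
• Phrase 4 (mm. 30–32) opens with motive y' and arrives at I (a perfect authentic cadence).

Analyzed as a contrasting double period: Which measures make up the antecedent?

In a double period the four phrases pair into a large antecedent (phrases 1–2, ending half cadence) and a large consequent (phrases 3–4, ending perfect authentic cadence). The antecedent spans mm. 21–26.

measures 21–26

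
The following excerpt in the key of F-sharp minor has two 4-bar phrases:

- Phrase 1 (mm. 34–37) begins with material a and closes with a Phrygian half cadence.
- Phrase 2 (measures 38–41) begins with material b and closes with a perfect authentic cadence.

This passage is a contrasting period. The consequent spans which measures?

measures 38–41

The antecedent is the phrase ending with the weaker cadence (Phrygian half cadence, phrase 1) and the consequent the one ending more conclusively (perfect authentic cadence, phrase 2); the consequent is mm. 38–41.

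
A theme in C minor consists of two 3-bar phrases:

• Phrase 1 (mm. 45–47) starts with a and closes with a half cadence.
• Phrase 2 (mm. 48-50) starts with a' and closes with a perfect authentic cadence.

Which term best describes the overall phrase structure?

parallel period

Phrase 1 ends with a half cadence (weaker) and phrase 2 with a perfect authentic cadence (stronger): antecedent + consequent = a period.
The two phrases open with the same material (a / a'), so the period is parallel.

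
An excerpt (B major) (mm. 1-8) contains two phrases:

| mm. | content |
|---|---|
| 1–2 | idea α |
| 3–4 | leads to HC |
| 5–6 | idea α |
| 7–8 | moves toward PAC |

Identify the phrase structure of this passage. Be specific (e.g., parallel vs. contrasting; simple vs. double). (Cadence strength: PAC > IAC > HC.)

parallel period

Phrase 1 ends with a half cadence (weaker) and phrase 2 with a perfect authentic cadence (stronger): antecedent + consequent = a period.
The two phrases open with the same material (α / α), so the period is parallel.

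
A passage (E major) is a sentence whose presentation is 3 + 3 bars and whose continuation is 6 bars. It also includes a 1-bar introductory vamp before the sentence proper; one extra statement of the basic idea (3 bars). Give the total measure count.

Basic sentence: 3 + 3 + 6 = 12 bars.
12 (basic form) + 1 (introduction) + 3 (extra statement) = 16.

16 measures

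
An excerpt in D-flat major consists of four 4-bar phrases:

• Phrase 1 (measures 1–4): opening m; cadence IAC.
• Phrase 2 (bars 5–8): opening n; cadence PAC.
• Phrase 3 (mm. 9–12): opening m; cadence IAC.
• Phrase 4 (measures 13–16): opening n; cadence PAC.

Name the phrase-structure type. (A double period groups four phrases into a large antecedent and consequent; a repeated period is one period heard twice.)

repeated period

The cadence pattern IAC–PAC–IAC–PAC is weak–strong twice, and phrases 3–4 restate phrases 1–2: a period heard twice, not a double period (which would end weakly at phrase 2).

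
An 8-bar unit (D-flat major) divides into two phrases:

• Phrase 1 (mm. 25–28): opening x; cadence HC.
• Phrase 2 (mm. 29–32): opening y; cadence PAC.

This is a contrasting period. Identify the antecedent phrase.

phrase 1

The phrase ending with the weaker cadence (half cadence) is the antecedent; the one ending more conclusively (perfect authentic cadence) is the consequent. The antecedent is phrase 1.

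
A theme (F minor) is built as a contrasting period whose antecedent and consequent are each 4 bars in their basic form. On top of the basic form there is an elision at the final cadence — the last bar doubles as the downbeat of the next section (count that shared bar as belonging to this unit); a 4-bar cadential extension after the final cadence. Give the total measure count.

Basic contrasting period: 4 + 4 = 8 bars.
8 (basic form) + 4 (cadential extension) = 12.
The elision shares a bar with the next section but does not change this unit's count.

12 measures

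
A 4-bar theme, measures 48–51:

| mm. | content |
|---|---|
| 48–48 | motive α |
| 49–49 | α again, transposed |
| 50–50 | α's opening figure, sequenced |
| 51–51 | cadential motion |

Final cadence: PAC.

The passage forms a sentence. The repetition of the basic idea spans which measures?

measures 49–49

The presentation of a sentence is the basic idea (m. 48) plus its repetition (measure 49); the repetition of the basic idea is therefore bar 49.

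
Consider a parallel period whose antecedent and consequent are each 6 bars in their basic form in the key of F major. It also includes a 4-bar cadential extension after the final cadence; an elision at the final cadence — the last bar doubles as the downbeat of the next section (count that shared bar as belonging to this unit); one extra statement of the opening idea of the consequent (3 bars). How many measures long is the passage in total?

19 measures

Basic parallel period: 6 + 6 = 12 bars.
12 (basic form) + 4 (cadential extension) + 3 (extra statement) = 19.
The elision shares a bar with the next section but does not change this unit's count.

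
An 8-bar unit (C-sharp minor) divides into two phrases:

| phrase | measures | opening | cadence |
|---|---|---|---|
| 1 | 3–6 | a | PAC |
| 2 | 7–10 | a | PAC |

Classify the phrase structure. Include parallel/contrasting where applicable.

Both phrases have the same opening (a) and the same cadence (perfect authentic cadence): the second is a restatement, not a consequent, so this is a repeated phrase rather than a period.

repeated phrase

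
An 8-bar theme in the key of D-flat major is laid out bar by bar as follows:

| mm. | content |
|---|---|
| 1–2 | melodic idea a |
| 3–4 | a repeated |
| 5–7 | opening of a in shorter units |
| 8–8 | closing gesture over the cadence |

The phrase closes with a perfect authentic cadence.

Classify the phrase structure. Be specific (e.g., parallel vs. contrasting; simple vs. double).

Basic idea (mm. 1–2) + its repetition (bars 3-4) form the presentation; fragmentation and cadence (measures 5–8) form the continuation — the 8-bar whole is a sentence.

sentence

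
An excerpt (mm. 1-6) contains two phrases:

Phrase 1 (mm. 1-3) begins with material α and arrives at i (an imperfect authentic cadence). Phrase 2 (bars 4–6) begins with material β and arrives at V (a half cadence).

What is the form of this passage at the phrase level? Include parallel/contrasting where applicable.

The second phrase closes with a half cadence, which is not stronger than the first phrase's imperfect authentic cadence; without a weak→strong cadential pair there is no antecedent–consequent relationship, so this is a phrase group rather than a period.

phrase group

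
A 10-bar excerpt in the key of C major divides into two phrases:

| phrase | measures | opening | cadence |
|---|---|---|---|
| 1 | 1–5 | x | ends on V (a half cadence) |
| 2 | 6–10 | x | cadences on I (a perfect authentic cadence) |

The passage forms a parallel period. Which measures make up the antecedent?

The phrase ending with the weaker cadence (half cadence) is the antecedent; the one ending more conclusively (perfect authentic cadence) is the consequent. The antecedent is measures 1–5.

measures 1–5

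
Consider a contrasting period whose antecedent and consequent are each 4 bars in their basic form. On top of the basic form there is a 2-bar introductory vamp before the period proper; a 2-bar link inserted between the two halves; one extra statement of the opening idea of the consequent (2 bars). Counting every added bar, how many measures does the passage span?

14 measures

Basic contrasting period: 4 + 4 = 8 bars.
8 (basic form) + 2 (introduction) + 2 (link) + 2 (extra statement) = 14.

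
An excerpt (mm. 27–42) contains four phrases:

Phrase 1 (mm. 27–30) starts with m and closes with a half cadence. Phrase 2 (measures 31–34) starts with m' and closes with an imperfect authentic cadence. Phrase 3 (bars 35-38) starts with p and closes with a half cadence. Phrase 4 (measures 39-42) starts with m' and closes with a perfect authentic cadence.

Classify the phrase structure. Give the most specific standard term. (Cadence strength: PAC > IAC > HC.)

contrasting double period

Four phrases in two halves: the first half (mm. 27–34) ends with an imperfect authentic cadence, the second (mm. 35–42) with a perfect authentic cadence — a large antecedent–consequent pair, i.e. a double period.
Phrase 3 begins with different material from phrase 1, making it contrasting.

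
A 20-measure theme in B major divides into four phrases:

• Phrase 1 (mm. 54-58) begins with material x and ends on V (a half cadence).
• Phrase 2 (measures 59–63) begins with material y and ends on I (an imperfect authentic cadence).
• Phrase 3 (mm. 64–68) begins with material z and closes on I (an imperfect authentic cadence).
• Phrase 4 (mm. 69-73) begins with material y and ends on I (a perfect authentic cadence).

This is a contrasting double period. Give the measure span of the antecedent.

measures 54–63

In a double period the first pair of phrases (ending imperfect authentic cadence) is the large antecedent and the second pair (ending perfect authentic cadence) is the large consequent; the antecedent is measures 54–63.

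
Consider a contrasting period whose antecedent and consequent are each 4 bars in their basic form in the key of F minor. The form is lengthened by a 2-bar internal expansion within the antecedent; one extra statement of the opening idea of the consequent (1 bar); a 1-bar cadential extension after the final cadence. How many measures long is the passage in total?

Basic contrasting period: 4 + 4 = 8 bars.
8 (basic form) + 2 (internal expansion) + 1 (extra statement) + 1 (cadential extension) = 12.

12 measures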